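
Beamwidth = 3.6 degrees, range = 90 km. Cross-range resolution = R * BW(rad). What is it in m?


BW_rad = 0.062831853
CR = 90000 * 0.062831853 = 5654.9 m

5654.9 m


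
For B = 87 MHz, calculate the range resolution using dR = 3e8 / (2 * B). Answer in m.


dR = 3e8 / (2 * 87000000.0) = 1.72 m

1.72 m


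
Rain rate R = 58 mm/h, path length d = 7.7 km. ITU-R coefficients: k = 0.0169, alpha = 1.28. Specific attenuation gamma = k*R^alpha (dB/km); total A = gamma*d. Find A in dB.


gamma = 0.0169 * 58^1.28 = 3.055445 dB/km
A = 3.055445 * 7.7 = 23.53 dB

23.53 dB


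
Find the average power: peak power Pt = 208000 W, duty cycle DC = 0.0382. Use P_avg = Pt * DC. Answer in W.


P_avg = 208000 * 0.0382 = 7945.6 W

7945.6 W


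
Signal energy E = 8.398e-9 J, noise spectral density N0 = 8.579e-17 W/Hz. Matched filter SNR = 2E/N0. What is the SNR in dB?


SNR_lin = 2 * 8.398e-9 / 8.579e-17 = 1.958e8
SNR_dB = 10*log10(1.958e8) = 82.9 dB

82.9 dB


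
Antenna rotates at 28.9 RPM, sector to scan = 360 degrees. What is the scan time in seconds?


t = 360 / (28.9 * 360) * 60 = 2.08 s

2.08 s


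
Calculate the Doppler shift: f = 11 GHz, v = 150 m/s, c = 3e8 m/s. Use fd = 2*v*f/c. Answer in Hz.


fd = 2 * 150 * 11000000000.0 / 3e8 = 11000.0 Hz

11000.0 Hz


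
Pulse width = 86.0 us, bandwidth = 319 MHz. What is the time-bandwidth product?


TBP = 86.0 * 319 = 27434.0

27434.0


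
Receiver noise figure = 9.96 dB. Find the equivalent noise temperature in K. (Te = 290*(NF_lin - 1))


NF_lin = 10^(9.96/10) = 9.908319
Te = 290 * (9.908319 - 1) = 2583.4 K

2583.4 K


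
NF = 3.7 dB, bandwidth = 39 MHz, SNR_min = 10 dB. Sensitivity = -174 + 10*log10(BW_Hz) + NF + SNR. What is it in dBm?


10*log10(39000000.0) = 75.91
S = -174 + 75.91 + 3.7 + 10 = -84.4 dBm

-84.4 dBm


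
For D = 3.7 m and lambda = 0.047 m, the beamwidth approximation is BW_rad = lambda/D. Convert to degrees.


BW_rad = 0.047 / 3.7 = 0.012703
BW_deg = 0.73 degrees

0.73 degrees


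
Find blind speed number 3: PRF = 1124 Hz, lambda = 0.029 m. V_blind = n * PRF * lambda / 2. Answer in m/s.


V_blind = 3 * 1124 * 0.029 / 2 = 48.9 m/s

48.9 m/s


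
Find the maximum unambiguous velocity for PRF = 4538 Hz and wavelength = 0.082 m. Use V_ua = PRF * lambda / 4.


V_ua = 4538 * 0.082 / 4 = 93.0 m/s

93.0 m/s


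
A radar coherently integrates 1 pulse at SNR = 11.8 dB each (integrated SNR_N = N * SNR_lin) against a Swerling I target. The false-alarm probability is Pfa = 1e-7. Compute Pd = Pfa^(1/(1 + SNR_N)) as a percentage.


SNR_lin = 10^(11.8/10) = 15.13561
SNR_N = 1 * 15.13561 = 15.13561
1/(1 + SNR_N) = 1/16.13561 = 0.0619747
Pd = (1e-7)^0.0619747 = 0.36828
Pd = 36.8%

36.8%


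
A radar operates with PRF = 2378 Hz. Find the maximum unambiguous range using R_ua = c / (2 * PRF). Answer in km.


R_ua = 3e8 / (2 * 2378) = 63078.2 m = 63.1 km

63.1 km


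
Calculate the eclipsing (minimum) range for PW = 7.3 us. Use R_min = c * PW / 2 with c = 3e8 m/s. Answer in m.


R_min = 3e8 * 7.3e-6 / 2 = 1095.0 m

1095.0 m


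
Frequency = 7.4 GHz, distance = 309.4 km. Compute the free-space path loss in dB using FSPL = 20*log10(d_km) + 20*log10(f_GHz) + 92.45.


20*log10(309.4) = 49.81
20*log10(7.4) = 17.38
FSPL = 159.6 dB

159.6 dB


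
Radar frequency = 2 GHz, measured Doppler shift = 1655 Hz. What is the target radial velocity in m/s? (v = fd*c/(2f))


v = 1655 * 3e8 / (2 * 2000000000.0) = 124.1 m/s

124.1 m/s


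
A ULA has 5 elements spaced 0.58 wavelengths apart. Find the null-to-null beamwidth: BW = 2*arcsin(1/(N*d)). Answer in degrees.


1/(N*d) = 1/(5*0.58) = 0.344828
BW = 2*arcsin(0.344828) = 40.3 degrees

40.3 degrees


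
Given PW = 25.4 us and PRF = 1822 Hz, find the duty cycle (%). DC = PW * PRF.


DC = 25.4e-6 * 1822 * 100 = 4.63%

4.63%


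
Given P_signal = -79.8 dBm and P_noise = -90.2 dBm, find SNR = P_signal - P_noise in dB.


SNR = -79.8 - (-90.2) = 10.4 dB

10.4 dB


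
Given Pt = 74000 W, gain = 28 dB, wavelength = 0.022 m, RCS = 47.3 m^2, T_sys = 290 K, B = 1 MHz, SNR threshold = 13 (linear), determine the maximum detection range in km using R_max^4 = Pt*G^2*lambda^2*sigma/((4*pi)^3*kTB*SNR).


G_lin = 10^(28/10) = 630.957344
R^4 = 74000 * 630.957344^2 * 0.022^2 * 47.3 / ((4*pi)^3 * 1.38e-23 * 290 * 1000000.0 * 13)
R^4 = 6.53263e18 m^4
R_max = (6.53263e18)^(1/4) = 50555.9 m = 50.6 km

50.6 km


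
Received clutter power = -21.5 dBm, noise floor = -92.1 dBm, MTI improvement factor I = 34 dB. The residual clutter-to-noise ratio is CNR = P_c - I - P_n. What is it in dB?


CNR = -21.5 - 34 - (-92.1) = 36.6 dB

36.6 dB


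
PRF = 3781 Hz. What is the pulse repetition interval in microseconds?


PRI = 1/3781 = 0.0002644803 s = 264.5 us

264.5 us


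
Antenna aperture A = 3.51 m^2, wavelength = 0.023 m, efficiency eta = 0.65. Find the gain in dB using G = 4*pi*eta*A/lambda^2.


G_linear = 4*pi*0.65*3.51/0.023^2 = 54196.93
G_dB = 10*log10(54196.93) = 47.3 dB

47.3 dB


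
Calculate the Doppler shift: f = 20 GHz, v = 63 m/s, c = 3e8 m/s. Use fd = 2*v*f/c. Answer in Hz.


fd = 2 * 63 * 20000000000.0 / 3e8 = 8400.0 Hz

8400.0 Hz


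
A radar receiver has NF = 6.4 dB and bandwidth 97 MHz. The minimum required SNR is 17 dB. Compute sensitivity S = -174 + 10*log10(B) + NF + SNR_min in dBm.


10*log10(97000000.0) = 79.87
S = -174 + 79.87 + 6.4 + 17 = -70.7 dBm

-70.7 dBm


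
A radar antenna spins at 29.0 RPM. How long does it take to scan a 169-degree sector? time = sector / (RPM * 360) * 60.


t = 169 / (29.0 * 360) * 60 = 0.97 s

0.97 s


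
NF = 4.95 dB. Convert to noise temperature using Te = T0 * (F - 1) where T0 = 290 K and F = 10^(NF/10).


NF_lin = 10^(4.95/10) = 3.126079
Te = 290 * (3.126079 - 1) = 616.6 K

616.6 K


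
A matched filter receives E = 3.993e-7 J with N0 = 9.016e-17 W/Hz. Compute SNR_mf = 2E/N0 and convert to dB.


SNR_lin = 2 * 3.993e-7 / 9.016e-17 = 8.858e9
SNR_dB = 10*log10(8.858e9) = 99.5 dB

99.5 dB


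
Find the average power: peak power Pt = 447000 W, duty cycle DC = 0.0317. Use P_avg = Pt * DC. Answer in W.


P_avg = 447000 * 0.0317 = 14169.9 W

14169.9 W


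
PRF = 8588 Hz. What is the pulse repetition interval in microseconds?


PRI = 1/8588 = 0.0001164415 s = 116.4 us

116.4 us


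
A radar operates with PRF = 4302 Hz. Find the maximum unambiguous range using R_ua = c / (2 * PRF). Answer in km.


R_ua = 3e8 / (2 * 4302) = 34867.5 m = 34.9 km

34.9 km


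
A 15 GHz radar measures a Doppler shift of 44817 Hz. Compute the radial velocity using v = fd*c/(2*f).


v = 44817 * 3e8 / (2 * 15000000000.0) = 448.2 m/s

448.2 m/s


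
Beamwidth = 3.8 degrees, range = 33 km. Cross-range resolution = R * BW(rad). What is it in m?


BW_rad = 0.066322512
CR = 33000 * 0.066322512 = 2188.6 m

2188.6 m


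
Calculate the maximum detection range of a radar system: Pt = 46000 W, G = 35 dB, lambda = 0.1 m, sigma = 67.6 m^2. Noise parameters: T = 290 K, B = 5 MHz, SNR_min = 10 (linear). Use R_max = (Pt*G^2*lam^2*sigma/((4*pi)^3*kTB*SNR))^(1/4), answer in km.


G_lin = 10^(35/10) = 3162.27766
R^4 = 46000 * 3162.27766^2 * 0.1^2 * 67.6 / ((4*pi)^3 * 1.38e-23 * 290 * 5000000.0 * 10)
R^4 = 7.83119e20 m^4
R_max = (7.83119e20)^(1/4) = 167285.0 m = 167.3 km

167.3 km


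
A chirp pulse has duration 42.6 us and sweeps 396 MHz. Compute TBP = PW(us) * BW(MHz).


TBP = 42.6 * 396 = 16869.6

16869.6


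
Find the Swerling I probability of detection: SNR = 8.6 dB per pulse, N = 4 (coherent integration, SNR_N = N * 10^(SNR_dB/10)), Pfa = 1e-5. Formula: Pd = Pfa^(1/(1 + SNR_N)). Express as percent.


SNR_lin = 10^(8.6/10) = 7.24436
SNR_N = 4 * 7.24436 = 28.97744
1/(1 + SNR_N) = 1/29.97744 = 0.0333584
Pd = (1e-5)^0.0333584 = 0.6811
Pd = 68.1%

68.1%


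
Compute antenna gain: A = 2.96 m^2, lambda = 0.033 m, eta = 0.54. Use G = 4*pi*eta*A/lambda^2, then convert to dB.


G_linear = 4*pi*0.54*2.96/0.033^2 = 18444.52
G_dB = 10*log10(18444.52) = 42.7 dB

42.7 dB


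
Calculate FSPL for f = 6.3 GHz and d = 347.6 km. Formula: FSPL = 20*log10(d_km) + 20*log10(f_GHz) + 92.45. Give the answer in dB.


20*log10(347.6) = 50.82
20*log10(6.3) = 15.99
FSPL = 159.3 dB

159.3 dB


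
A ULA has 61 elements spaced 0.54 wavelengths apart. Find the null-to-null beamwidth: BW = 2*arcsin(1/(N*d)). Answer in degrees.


1/(N*d) = 1/(61*0.54) = 0.030358
BW = 2*arcsin(0.030358) = 3.5 degrees

3.5 degrees


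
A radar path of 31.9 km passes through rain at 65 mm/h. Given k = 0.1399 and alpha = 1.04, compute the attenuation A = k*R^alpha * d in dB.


gamma = 0.1399 * 65^1.04 = 10.746019 dB/km
A = 10.746019 * 31.9 = 342.8 dB

342.8 dB


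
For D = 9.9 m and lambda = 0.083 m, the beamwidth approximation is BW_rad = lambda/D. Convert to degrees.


BW_rad = 0.083 / 9.9 = 0.008384
BW_deg = 0.48 degrees

0.48 degrees


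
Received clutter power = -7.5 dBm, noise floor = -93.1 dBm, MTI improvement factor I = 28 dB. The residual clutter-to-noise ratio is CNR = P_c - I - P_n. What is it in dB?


CNR = -7.5 - 28 - (-93.1) = 57.6 dB

57.6 dB


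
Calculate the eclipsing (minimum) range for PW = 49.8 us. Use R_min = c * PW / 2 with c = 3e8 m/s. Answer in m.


R_min = 3e8 * 49.8e-6 / 2 = 7470.0 m

7470.0 m


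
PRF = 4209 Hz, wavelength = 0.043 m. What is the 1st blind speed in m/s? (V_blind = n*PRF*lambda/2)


V_blind = 1 * 4209 * 0.043 / 2 = 90.5 m/s

90.5 m/s


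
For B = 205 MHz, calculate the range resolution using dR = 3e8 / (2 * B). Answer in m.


dR = 3e8 / (2 * 205000000.0) = 0.73 m

0.73 m


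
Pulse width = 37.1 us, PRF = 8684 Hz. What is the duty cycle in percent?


DC = 37.1e-6 * 8684 * 100 = 32.22%

32.22%


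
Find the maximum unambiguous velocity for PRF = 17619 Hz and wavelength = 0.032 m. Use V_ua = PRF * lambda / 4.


V_ua = 17619 * 0.032 / 4 = 141.0 m/s

141.0 m/s


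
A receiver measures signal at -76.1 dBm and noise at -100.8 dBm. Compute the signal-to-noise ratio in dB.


SNR = -76.1 - (-100.8) = 24.7 dB

24.7 dB


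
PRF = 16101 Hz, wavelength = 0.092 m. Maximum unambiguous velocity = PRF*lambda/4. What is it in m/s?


V_ua = 16101 * 0.092 / 4 = 370.3 m/s

370.3 m/s


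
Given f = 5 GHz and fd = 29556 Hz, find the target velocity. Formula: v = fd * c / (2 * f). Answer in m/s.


v = 29556 * 3e8 / (2 * 5000000000.0) = 886.7 m/s

886.7 m/s


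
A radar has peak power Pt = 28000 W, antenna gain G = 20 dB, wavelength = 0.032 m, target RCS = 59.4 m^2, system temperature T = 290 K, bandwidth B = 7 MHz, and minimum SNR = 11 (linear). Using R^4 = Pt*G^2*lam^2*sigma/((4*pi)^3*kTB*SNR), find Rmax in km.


G_lin = 10^(20/10) = 100.0
R^4 = 28000 * 100.0^2 * 0.032^2 * 59.4 / ((4*pi)^3 * 1.38e-23 * 290 * 7000000.0 * 11)
R^4 = 2.78514e16 m^4
R_max = (2.78514e16)^(1/4) = 12918.5 m = 12.9 km

12.9 km


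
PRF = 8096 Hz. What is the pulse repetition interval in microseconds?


PRI = 1/8096 = 0.0001235178 s = 123.5 us

123.5 us


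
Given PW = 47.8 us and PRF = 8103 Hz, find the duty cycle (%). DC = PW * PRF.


DC = 47.8e-6 * 8103 * 100 = 38.73%

38.73%


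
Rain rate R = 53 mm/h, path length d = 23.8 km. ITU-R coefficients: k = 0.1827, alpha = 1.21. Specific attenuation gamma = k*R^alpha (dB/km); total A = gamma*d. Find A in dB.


gamma = 0.1827 * 53^1.21 = 22.290117 dB/km
A = 22.290117 * 23.8 = 530.5 dB

530.5 dB


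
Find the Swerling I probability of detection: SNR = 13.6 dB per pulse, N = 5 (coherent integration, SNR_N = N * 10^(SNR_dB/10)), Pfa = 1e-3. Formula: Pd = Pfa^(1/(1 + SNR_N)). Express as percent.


SNR_lin = 10^(13.6/10) = 22.90868
SNR_N = 5 * 22.90868 = 114.5434
1/(1 + SNR_N) = 1/115.5434 = 0.0086548
Pd = (1e-3)^0.0086548 = 0.94197
Pd = 94.2%

94.2%


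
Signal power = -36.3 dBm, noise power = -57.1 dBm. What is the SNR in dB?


SNR = -36.3 - (-57.1) = 20.8 dB

20.8 dB


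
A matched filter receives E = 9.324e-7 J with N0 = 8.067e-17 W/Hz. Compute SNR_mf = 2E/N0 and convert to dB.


SNR_lin = 2 * 9.324e-7 / 8.067e-17 = 2.312e10
SNR_dB = 10*log10(2.312e10) = 103.6 dB

103.6 dB


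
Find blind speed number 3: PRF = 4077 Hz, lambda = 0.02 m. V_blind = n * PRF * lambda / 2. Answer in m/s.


V_blind = 3 * 4077 * 0.02 / 2 = 122.3 m/s

122.3 m/s


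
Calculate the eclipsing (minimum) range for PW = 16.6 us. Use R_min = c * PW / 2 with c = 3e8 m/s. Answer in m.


R_min = 3e8 * 16.6e-6 / 2 = 2490.0 m

2490.0 m


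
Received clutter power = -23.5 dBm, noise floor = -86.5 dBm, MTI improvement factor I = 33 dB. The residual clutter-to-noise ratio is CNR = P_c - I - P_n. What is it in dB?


CNR = -23.5 - 33 - (-86.5) = 30.0 dB

30.0 dB


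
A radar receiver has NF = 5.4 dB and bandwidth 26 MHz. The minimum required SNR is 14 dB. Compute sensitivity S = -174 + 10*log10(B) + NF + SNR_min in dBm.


10*log10(26000000.0) = 74.15
S = -174 + 74.15 + 5.4 + 14 = -80.5 dBm

-80.5 dBm


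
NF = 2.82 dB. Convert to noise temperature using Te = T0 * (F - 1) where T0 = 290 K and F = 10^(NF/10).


NF_lin = 10^(2.82/10) = 1.914256
Te = 290 * (1.914256 - 1) = 265.1 K

265.1 K


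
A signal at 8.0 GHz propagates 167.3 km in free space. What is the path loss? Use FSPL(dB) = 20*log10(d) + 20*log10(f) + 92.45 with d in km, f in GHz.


20*log10(167.3) = 44.47
20*log10(8.0) = 18.06
FSPL = 155.0 dB

155.0 dB


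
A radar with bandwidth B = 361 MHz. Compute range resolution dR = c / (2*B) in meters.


dR = 3e8 / (2 * 361000000.0) = 0.42 m

0.42 m


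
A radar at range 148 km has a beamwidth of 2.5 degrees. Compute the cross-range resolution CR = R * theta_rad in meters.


BW_rad = 0.043633231
CR = 148000 * 0.043633231 = 6457.7 m

6457.7 m


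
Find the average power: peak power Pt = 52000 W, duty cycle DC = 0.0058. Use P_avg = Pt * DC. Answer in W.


P_avg = 52000 * 0.0058 = 301.6 W

301.6 W


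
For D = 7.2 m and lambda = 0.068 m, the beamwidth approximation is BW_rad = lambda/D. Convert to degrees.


BW_rad = 0.068 / 7.2 = 0.009444
BW_deg = 0.54 degrees

0.54 degrees


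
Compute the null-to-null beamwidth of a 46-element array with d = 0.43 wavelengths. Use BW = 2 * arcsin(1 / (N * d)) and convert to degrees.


1/(N*d) = 1/(46*0.43) = 0.050556
BW = 2*arcsin(0.050556) = 5.8 degrees

5.8 degrees


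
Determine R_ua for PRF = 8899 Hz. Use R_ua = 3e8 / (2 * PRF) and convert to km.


R_ua = 3e8 / (2 * 8899) = 16855.8 m = 16.9 km

16.9 km


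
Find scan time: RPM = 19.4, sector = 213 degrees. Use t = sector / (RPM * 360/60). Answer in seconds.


t = 213 / (19.4 * 360) * 60 = 1.83 s

1.83 s


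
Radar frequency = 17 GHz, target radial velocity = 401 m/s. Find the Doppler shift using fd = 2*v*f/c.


fd = 2 * 401 * 17000000000.0 / 3e8 = 45446.7 Hz

45446.7 Hz


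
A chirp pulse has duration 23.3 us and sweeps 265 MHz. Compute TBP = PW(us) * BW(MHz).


TBP = 23.3 * 265 = 6174.5

6174.5


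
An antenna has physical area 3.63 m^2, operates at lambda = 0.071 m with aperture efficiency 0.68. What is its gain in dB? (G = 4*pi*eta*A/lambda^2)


G_linear = 4*pi*0.68*3.63/0.071^2 = 6153.31
G_dB = 10*log10(6153.31) = 37.9 dB

37.9 dB


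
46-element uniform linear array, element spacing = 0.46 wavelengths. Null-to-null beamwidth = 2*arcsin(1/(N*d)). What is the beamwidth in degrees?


1/(N*d) = 1/(46*0.46) = 0.047259
BW = 2*arcsin(0.047259) = 5.4 degrees

5.4 degrees


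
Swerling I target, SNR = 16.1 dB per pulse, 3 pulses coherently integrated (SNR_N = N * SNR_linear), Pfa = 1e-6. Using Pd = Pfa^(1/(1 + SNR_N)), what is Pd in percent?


SNR_lin = 10^(16.1/10) = 40.73803
SNR_N = 3 * 40.73803 = 122.21409
1/(1 + SNR_N) = 1/123.21409 = 0.008116
Pd = (1e-6)^0.008116 = 0.89393
Pd = 89.4%

89.4%


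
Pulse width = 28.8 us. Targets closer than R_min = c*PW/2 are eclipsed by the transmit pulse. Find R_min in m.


R_min = 3e8 * 28.8e-6 / 2 = 4320.0 m

4320.0 m


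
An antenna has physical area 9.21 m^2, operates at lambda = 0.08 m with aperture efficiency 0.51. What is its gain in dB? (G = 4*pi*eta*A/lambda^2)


G_linear = 4*pi*0.51*9.21/0.08^2 = 9222.73
G_dB = 10*log10(9222.73) = 39.6 dB

39.6 dB


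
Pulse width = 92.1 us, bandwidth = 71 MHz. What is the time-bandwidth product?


TBP = 92.1 * 71 = 6539.1

6539.1


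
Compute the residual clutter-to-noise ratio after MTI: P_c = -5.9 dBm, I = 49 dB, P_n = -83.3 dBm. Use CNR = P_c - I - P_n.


CNR = -5.9 - 49 - (-83.3) = 28.4 dB

28.4 dB


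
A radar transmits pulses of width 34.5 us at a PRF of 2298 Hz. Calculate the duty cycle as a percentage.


DC = 34.5e-6 * 2298 * 100 = 7.93%

7.93%


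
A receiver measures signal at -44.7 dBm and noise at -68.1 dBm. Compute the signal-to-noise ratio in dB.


SNR = -44.7 - (-68.1) = 23.4 dB

23.4 dB


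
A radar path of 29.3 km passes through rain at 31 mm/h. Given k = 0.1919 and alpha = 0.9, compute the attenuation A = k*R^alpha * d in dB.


gamma = 0.1919 * 31^0.9 = 4.219884 dB/km
A = 4.219884 * 29.3 = 123.64 dB

123.64 dB


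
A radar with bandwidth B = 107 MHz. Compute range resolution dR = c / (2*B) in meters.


dR = 3e8 / (2 * 107000000.0) = 1.4 m

1.4 m


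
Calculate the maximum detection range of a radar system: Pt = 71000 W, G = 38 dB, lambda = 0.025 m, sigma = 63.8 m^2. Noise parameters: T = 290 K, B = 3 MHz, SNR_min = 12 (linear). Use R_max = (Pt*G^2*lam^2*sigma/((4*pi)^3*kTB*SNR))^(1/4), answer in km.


G_lin = 10^(38/10) = 6309.573445
R^4 = 71000 * 6309.573445^2 * 0.025^2 * 63.8 / ((4*pi)^3 * 1.38e-23 * 290 * 3000000.0 * 12)
R^4 = 3.9423e20 m^4
R_max = (3.9423e20)^(1/4) = 140908.6 m = 140.9 km

140.9 km


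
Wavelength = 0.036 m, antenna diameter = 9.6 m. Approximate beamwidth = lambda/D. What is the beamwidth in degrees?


BW_rad = 0.036 / 9.6 = 0.00375
BW_deg = 0.21 degrees

0.21 degrees


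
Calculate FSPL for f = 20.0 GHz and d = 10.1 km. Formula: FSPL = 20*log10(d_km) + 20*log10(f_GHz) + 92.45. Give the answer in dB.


20*log10(10.1) = 20.09
20*log10(20.0) = 26.02
FSPL = 138.6 dB

138.6 dB


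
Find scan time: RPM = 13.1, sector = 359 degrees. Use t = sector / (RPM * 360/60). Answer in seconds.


t = 359 / (13.1 * 360) * 60 = 4.57 s

4.57 s


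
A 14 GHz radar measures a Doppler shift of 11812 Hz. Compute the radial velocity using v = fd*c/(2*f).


v = 11812 * 3e8 / (2 * 14000000000.0) = 126.6 m/s

126.6 m/s


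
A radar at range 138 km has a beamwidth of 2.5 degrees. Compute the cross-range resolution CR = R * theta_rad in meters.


BW_rad = 0.043633231
CR = 138000 * 0.043633231 = 6021.4 m

6021.4 m


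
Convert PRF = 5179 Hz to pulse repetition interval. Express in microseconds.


PRI = 1/5179 = 0.0001930875 s = 193.1 us

193.1 us


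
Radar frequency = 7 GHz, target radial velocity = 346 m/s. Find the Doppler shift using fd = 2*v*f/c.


fd = 2 * 346 * 7000000000.0 / 3e8 = 16146.7 Hz

16146.7 Hz


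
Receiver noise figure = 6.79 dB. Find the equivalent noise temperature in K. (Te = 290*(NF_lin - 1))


NF_lin = 10^(6.79/10) = 4.775293
Te = 290 * (4.775293 - 1) = 1094.8 K

1094.8 K


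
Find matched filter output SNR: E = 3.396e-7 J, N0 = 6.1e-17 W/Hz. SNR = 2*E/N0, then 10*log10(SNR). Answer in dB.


SNR_lin = 2 * 3.396e-7 / 6.1e-17 = 1.113e10
SNR_dB = 10*log10(1.113e10) = 100.5 dB

100.5 dB


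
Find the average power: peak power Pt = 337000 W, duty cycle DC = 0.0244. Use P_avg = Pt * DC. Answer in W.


P_avg = 337000 * 0.0244 = 8222.8 W

8222.8 W


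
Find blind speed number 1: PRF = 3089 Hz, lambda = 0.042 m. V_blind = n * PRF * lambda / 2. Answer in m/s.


V_blind = 1 * 3089 * 0.042 / 2 = 64.9 m/s

64.9 m/s


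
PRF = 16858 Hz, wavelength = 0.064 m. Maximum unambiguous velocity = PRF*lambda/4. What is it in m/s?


V_ua = 16858 * 0.064 / 4 = 269.7 m/s

269.7 m/s


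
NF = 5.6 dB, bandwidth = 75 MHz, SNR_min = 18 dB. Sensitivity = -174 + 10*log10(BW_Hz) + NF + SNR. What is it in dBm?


10*log10(75000000.0) = 78.75
S = -174 + 78.75 + 5.6 + 18 = -71.6 dBm

-71.6 dBm


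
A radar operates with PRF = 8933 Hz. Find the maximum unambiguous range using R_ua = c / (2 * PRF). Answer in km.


R_ua = 3e8 / (2 * 8933) = 16791.7 m = 16.8 km

16.8 km


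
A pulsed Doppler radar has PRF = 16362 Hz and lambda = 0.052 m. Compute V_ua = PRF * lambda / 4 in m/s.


V_ua = 16362 * 0.052 / 4 = 212.7 m/s

212.7 m/s


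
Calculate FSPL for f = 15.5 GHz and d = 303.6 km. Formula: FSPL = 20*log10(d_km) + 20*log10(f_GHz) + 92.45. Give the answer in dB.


20*log10(303.6) = 49.65
20*log10(15.5) = 23.81
FSPL = 165.9 dB

165.9 dB


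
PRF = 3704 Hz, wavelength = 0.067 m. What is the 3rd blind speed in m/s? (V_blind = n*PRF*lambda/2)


V_blind = 3 * 3704 * 0.067 / 2 = 372.3 m/s

372.3 m/s


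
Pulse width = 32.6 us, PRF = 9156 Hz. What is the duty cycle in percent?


DC = 32.6e-6 * 9156 * 100 = 29.85%

29.85%


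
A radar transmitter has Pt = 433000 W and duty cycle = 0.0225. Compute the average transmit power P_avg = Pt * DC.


P_avg = 433000 * 0.0225 = 9742.5 W

9742.5 W


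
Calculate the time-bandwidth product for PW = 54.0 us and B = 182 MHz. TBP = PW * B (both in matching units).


TBP = 54.0 * 182 = 9828.0

9828.0


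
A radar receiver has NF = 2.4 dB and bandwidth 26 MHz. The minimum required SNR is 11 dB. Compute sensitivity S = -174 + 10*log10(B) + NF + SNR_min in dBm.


10*log10(26000000.0) = 74.15
S = -174 + 74.15 + 2.4 + 11 = -86.5 dBm

-86.5 dBm


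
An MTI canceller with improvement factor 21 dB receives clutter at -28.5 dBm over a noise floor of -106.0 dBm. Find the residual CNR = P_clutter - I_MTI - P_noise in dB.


CNR = -28.5 - 21 - (-106.0) = 56.5 dB

56.5 dB


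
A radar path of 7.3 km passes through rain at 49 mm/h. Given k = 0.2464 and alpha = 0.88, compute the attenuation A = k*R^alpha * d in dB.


gamma = 0.2464 * 49^0.88 = 7.56856 dB/km
A = 7.56856 * 7.3 = 55.25 dB

55.25 dB


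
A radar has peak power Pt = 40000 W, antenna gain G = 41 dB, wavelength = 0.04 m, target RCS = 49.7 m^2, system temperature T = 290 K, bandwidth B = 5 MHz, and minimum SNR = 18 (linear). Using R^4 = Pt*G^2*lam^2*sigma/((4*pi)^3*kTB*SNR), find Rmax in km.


G_lin = 10^(41/10) = 12589.254118
R^4 = 40000 * 12589.254118^2 * 0.04^2 * 49.7 / ((4*pi)^3 * 1.38e-23 * 290 * 5000000.0 * 18)
R^4 = 7.05322e20 m^4
R_max = (7.05322e20)^(1/4) = 162965.9 m = 163.0 km

163.0 km


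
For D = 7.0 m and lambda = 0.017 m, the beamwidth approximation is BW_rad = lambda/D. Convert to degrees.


BW_rad = 0.017 / 7.0 = 0.002429
BW_deg = 0.14 degrees

0.14 degrees


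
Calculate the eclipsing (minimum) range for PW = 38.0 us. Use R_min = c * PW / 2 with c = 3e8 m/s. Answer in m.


R_min = 3e8 * 38.0e-6 / 2 = 5700.0 m

5700.0 m


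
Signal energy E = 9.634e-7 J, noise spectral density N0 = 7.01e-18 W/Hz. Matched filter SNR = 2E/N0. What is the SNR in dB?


SNR_lin = 2 * 9.634e-7 / 7.01e-18 = 2.749e11
SNR_dB = 10*log10(2.749e11) = 114.4 dB

114.4 dB


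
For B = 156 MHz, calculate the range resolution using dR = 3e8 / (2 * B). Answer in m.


dR = 3e8 / (2 * 156000000.0) = 0.96 m

0.96 m


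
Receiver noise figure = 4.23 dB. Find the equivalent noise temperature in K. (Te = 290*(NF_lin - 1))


NF_lin = 10^(4.23/10) = 2.6485
Te = 290 * (2.6485 - 1) = 478.1 K

478.1 K


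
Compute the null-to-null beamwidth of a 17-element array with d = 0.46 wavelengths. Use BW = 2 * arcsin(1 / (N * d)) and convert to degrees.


1/(N*d) = 1/(17*0.46) = 0.127877
BW = 2*arcsin(0.127877) = 14.7 degrees

14.7 degrees


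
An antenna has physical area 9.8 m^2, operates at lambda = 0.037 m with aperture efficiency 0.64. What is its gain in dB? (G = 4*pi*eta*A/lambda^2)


G_linear = 4*pi*0.64*9.8/0.037^2 = 57572.15
G_dB = 10*log10(57572.15) = 47.6 dB

47.6 dB


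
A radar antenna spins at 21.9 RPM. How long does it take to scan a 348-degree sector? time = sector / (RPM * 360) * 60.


t = 348 / (21.9 * 360) * 60 = 2.65 s

2.65 s


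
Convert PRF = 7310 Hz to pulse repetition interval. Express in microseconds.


PRI = 1/7310 = 0.0001367989 s = 136.8 us

136.8 us


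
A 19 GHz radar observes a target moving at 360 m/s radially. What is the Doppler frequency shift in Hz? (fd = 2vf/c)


fd = 2 * 360 * 19000000000.0 / 3e8 = 45600.0 Hz

45600.0 Hz


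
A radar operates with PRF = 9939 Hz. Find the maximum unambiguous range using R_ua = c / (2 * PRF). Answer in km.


R_ua = 3e8 / (2 * 9939) = 15092.1 m = 15.1 km

15.1 km


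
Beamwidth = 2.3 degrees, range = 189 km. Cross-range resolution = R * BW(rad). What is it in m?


BW_rad = 0.040142573
CR = 189000 * 0.040142573 = 7586.9 m

7586.9 m


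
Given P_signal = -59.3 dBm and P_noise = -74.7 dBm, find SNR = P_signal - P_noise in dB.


SNR = -59.3 - (-74.7) = 15.4 dB

15.4 dB


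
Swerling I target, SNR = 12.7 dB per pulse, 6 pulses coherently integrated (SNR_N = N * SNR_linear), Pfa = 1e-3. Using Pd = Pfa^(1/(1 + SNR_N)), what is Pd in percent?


SNR_lin = 10^(12.7/10) = 18.62087
SNR_N = 6 * 18.62087 = 111.72522
1/(1 + SNR_N) = 1/112.72522 = 0.0088711
Pd = (1e-3)^0.0088711 = 0.94056
Pd = 94.1%

94.1%


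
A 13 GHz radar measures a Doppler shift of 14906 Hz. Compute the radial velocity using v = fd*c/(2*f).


v = 14906 * 3e8 / (2 * 13000000000.0) = 172.0 m/s

172.0 m/s


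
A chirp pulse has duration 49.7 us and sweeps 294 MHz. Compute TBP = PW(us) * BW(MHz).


TBP = 49.7 * 294 = 14611.8

14611.8


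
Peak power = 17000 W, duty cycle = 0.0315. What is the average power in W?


P_avg = 17000 * 0.0315 = 535.5 W

535.5 W


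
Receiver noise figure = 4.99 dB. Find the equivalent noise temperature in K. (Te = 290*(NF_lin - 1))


NF_lin = 10^(4.99/10) = 3.155005
Te = 290 * (3.155005 - 1) = 625.0 K

625.0 K


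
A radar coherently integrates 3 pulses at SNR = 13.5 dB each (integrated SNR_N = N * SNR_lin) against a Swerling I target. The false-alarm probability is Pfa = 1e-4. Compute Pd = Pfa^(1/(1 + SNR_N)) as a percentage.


SNR_lin = 10^(13.5/10) = 22.38721
SNR_N = 3 * 22.38721 = 67.16163
1/(1 + SNR_N) = 1/68.16163 = 0.014671
Pd = (1e-4)^0.014671 = 0.87361
Pd = 87.4%

87.4%


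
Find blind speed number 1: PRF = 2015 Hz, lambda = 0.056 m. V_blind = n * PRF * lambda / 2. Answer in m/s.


V_blind = 1 * 2015 * 0.056 / 2 = 56.4 m/s

56.4 m/s


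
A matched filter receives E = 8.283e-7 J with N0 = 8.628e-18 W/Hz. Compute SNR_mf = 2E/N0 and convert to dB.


SNR_lin = 2 * 8.283e-7 / 8.628e-18 = 1.92e11
SNR_dB = 10*log10(1.92e11) = 112.8 dB

112.8 dB


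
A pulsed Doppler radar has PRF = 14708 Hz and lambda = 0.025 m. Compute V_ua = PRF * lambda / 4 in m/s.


V_ua = 14708 * 0.025 / 4 = 91.9 m/s

91.9 m/s


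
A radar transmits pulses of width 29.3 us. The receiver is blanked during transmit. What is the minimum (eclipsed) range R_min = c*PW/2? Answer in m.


R_min = 3e8 * 29.3e-6 / 2 = 4395.0 m

4395.0 m


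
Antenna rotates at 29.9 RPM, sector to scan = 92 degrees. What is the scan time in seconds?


t = 92 / (29.9 * 360) * 60 = 0.51 s

0.51 s


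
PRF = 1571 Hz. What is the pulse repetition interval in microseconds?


PRI = 1/1571 = 0.0006365372 s = 636.5 us

636.5 us


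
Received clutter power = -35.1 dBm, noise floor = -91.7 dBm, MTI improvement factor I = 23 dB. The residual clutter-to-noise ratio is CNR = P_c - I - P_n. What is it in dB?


CNR = -35.1 - 23 - (-91.7) = 33.6 dB

33.6 dB


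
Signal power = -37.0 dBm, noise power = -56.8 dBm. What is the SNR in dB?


SNR = -37.0 - (-56.8) = 19.8 dB

19.8 dB


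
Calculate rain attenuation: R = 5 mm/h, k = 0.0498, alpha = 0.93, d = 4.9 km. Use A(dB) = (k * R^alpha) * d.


gamma = 0.0498 * 5^0.93 = 0.22247 dB/km
A = 0.22247 * 4.9 = 1.09 dB

1.09 dB


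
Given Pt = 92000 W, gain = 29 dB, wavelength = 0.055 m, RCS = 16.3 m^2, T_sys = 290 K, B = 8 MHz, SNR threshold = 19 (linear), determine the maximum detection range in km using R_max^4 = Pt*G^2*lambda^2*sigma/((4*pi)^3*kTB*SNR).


G_lin = 10^(29/10) = 794.328235
R^4 = 92000 * 794.328235^2 * 0.055^2 * 16.3 / ((4*pi)^3 * 1.38e-23 * 290 * 8000000.0 * 19)
R^4 = 2.3711e18 m^4
R_max = (2.3711e18)^(1/4) = 39240.8 m = 39.2 km

39.2 km


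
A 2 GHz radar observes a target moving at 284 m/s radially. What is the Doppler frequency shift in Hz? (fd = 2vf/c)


fd = 2 * 284 * 2000000000.0 / 3e8 = 3786.7 Hz

3786.7 Hz


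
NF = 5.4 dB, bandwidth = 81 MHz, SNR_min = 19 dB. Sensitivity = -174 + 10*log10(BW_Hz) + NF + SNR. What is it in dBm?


10*log10(81000000.0) = 79.08
S = -174 + 79.08 + 5.4 + 19 = -70.5 dBm

-70.5 dBm


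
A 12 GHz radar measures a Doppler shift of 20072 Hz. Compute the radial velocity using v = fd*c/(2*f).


v = 20072 * 3e8 / (2 * 12000000000.0) = 250.9 m/s

250.9 m/s


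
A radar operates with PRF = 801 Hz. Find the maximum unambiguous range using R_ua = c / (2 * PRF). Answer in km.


R_ua = 3e8 / (2 * 801) = 187265.9 m = 187.3 km

187.3 km


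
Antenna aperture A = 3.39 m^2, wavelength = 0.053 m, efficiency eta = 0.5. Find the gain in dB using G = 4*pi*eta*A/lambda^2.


G_linear = 4*pi*0.5*3.39/0.053^2 = 7582.77
G_dB = 10*log10(7582.77) = 38.8 dB

38.8 dB


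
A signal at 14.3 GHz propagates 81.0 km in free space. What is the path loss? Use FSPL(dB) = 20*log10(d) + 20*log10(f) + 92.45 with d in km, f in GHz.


20*log10(81.0) = 38.17
20*log10(14.3) = 23.11
FSPL = 153.7 dB

153.7 dB


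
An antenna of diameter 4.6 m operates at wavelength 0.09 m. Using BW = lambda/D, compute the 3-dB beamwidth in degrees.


BW_rad = 0.09 / 4.6 = 0.019565
BW_deg = 1.12 degrees

1.12 degrees


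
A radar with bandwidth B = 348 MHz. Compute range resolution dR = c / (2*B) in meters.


dR = 3e8 / (2 * 348000000.0) = 0.43 m

0.43 m


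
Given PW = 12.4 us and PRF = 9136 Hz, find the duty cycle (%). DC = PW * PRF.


DC = 12.4e-6 * 9136 * 100 = 11.33%

11.33%


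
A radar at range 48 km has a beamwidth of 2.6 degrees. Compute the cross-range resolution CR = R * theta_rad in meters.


BW_rad = 0.045378561
CR = 48000 * 0.045378561 = 2178.2 m

2178.2 m


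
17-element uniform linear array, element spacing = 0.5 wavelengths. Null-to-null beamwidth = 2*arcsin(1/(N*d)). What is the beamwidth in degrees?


1/(N*d) = 1/(17*0.5) = 0.117647
BW = 2*arcsin(0.117647) = 13.5 degrees

13.5 degrees


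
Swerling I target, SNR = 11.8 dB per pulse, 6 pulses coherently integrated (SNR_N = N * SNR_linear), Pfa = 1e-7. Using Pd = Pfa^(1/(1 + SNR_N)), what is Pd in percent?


SNR_lin = 10^(11.8/10) = 15.13561
SNR_N = 6 * 15.13561 = 90.81366
1/(1 + SNR_N) = 1/91.81366 = 0.0108916
Pd = (1e-7)^0.0108916 = 0.83899
Pd = 83.9%

83.9%


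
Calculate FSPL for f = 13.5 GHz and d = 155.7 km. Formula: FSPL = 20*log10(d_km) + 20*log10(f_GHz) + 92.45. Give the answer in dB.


20*log10(155.7) = 43.85
20*log10(13.5) = 22.61
FSPL = 158.9 dB

158.9 dB


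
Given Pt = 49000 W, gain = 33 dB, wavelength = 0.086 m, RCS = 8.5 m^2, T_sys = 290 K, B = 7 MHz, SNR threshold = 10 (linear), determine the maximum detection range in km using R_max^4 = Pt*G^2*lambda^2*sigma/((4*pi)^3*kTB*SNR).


G_lin = 10^(33/10) = 1995.262315
R^4 = 49000 * 1995.262315^2 * 0.086^2 * 8.5 / ((4*pi)^3 * 1.38e-23 * 290 * 7000000.0 * 10)
R^4 = 2.20601e19 m^4
R_max = (2.20601e19)^(1/4) = 68533.3 m = 68.5 km

68.5 km


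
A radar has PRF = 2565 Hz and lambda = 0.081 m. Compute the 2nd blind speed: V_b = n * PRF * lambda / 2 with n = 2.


V_blind = 2 * 2565 * 0.081 / 2 = 207.8 m/s

207.8 m/s


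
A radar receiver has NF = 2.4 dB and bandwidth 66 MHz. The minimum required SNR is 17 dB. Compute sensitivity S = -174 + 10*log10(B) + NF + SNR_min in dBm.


10*log10(66000000.0) = 78.2
S = -174 + 78.2 + 2.4 + 17 = -76.4 dBm

-76.4 dBm


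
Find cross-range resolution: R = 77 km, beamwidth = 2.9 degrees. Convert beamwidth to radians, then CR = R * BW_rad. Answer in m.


BW_rad = 0.050614548
CR = 77000 * 0.050614548 = 3897.3 m

3897.3 m


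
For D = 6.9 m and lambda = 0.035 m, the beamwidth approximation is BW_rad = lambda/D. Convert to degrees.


BW_rad = 0.035 / 6.9 = 0.005072
BW_deg = 0.29 degrees

0.29 degrees


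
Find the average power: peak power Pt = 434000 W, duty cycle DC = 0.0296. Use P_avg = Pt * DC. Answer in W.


P_avg = 434000 * 0.0296 = 12846.4 W

12846.4 W


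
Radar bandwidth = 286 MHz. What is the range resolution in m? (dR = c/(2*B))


dR = 3e8 / (2 * 286000000.0) = 0.52 m

0.52 m


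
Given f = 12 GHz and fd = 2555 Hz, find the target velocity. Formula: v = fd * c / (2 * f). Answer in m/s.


v = 2555 * 3e8 / (2 * 12000000000.0) = 31.9 m/s

31.9 m/s


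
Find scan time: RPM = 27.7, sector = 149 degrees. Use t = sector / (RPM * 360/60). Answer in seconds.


t = 149 / (27.7 * 360) * 60 = 0.9 s

0.9 s


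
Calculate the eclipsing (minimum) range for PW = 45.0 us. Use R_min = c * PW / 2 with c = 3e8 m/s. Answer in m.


R_min = 3e8 * 45.0e-6 / 2 = 6750.0 m

6750.0 m


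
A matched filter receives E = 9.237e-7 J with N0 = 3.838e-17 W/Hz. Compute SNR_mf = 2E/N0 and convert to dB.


SNR_lin = 2 * 9.237e-7 / 3.838e-17 = 4.813e10
SNR_dB = 10*log10(4.813e10) = 106.8 dB

106.8 dB


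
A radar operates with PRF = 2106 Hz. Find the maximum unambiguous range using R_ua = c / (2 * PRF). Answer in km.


R_ua = 3e8 / (2 * 2106) = 71225.1 m = 71.2 km

71.2 km


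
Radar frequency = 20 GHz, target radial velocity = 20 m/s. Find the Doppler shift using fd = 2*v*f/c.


fd = 2 * 20 * 20000000000.0 / 3e8 = 2666.7 Hz

2666.7 Hz


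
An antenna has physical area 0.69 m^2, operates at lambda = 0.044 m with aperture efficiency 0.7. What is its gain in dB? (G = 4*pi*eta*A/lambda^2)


G_linear = 4*pi*0.7*0.69/0.044^2 = 3135.1
G_dB = 10*log10(3135.1) = 35.0 dB

35.0 dB


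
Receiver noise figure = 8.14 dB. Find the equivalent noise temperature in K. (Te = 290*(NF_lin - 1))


NF_lin = 10^(8.14/10) = 6.516284
Te = 290 * (6.516284 - 1) = 1599.7 K

1599.7 K


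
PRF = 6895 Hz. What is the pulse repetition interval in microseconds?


PRI = 1/6895 = 0.0001450326 s = 145.0 us

145.0 us


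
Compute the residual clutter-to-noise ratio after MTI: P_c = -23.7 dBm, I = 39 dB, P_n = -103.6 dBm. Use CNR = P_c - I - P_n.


CNR = -23.7 - 39 - (-103.6) = 40.9 dB

40.9 dB


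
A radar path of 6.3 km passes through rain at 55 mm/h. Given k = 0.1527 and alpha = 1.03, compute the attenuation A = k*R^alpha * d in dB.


gamma = 0.1527 * 55^1.03 = 9.471366 dB/km
A = 9.471366 * 6.3 = 59.67 dB

59.67 dB


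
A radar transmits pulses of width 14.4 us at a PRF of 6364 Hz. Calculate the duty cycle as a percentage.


DC = 14.4e-6 * 6364 * 100 = 9.16%

9.16%


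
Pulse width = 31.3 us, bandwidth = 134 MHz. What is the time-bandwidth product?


TBP = 31.3 * 134 = 4194.2

4194.2


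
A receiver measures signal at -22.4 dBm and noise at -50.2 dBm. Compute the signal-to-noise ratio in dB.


SNR = -22.4 - (-50.2) = 27.8 dB

27.8 dB


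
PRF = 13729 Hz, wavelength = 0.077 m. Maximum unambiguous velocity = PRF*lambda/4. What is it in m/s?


V_ua = 13729 * 0.077 / 4 = 264.3 m/s

264.3 m/s


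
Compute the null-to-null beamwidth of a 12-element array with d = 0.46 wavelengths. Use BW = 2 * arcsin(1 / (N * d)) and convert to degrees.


1/(N*d) = 1/(12*0.46) = 0.181159
BW = 2*arcsin(0.181159) = 20.9 degrees

20.9 degrees


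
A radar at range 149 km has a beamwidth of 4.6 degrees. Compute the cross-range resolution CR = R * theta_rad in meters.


BW_rad = 0.080285146
CR = 149000 * 0.080285146 = 11962.5 m

11962.5 m


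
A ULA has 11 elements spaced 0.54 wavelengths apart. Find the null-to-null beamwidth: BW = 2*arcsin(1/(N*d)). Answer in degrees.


1/(N*d) = 1/(11*0.54) = 0.16835
BW = 2*arcsin(0.16835) = 19.4 degrees

19.4 degrees


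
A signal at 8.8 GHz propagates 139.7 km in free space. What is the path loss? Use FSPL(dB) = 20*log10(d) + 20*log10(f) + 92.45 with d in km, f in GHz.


20*log10(139.7) = 42.9
20*log10(8.8) = 18.89
FSPL = 154.2 dB

154.2 dB


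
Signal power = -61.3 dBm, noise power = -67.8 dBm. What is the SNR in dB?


SNR = -61.3 - (-67.8) = 6.5 dB

6.5 dB


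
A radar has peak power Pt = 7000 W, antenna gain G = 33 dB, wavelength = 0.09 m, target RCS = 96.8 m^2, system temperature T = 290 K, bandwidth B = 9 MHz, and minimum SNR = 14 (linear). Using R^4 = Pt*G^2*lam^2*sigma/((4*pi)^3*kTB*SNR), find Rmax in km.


G_lin = 10^(33/10) = 1995.262315
R^4 = 7000 * 1995.262315^2 * 0.09^2 * 96.8 / ((4*pi)^3 * 1.38e-23 * 290 * 9000000.0 * 14)
R^4 = 2.18364e19 m^4
R_max = (2.18364e19)^(1/4) = 68358.9 m = 68.4 km

68.4 km


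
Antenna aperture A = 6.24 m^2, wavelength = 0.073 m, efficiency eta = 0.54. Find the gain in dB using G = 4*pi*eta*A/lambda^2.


G_linear = 4*pi*0.54*6.24/0.073^2 = 7945.89
G_dB = 10*log10(7945.89) = 39.0 dB

39.0 dB


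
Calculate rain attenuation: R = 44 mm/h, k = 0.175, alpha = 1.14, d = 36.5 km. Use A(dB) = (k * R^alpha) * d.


gamma = 0.175 * 44^1.14 = 13.078987 dB/km
A = 13.078987 * 36.5 = 477.38 dB

477.38 dB


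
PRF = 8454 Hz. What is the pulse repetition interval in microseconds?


PRI = 1/8454 = 0.0001182872 s = 118.3 us

118.3 us


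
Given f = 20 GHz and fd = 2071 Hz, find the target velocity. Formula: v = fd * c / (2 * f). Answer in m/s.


v = 2071 * 3e8 / (2 * 20000000000.0) = 15.5 m/s

15.5 m/s


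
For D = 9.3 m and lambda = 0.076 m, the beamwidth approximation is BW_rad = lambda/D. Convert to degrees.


BW_rad = 0.076 / 9.3 = 0.008172
BW_deg = 0.47 degrees

0.47 degrees


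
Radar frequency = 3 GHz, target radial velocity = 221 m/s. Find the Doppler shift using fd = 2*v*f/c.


fd = 2 * 221 * 3000000000.0 / 3e8 = 4420.0 Hz

4420.0 Hz


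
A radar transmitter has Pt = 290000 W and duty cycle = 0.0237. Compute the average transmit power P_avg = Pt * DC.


P_avg = 290000 * 0.0237 = 6873.0 W

6873.0 W


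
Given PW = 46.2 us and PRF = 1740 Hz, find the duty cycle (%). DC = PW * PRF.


DC = 46.2e-6 * 1740 * 100 = 8.04%

8.04%


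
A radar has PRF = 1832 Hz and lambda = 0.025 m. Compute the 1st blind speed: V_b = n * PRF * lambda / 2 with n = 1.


V_blind = 1 * 1832 * 0.025 / 2 = 22.9 m/s

22.9 m/s


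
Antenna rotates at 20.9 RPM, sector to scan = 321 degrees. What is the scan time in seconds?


t = 321 / (20.9 * 360) * 60 = 2.56 s

2.56 s


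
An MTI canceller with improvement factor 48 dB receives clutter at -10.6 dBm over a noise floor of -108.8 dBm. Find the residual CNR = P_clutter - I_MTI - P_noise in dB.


CNR = -10.6 - 48 - (-108.8) = 50.2 dB

50.2 dB


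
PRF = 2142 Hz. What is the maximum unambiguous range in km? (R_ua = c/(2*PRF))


R_ua = 3e8 / (2 * 2142) = 70028.0 m = 70.0 km

70.0 km


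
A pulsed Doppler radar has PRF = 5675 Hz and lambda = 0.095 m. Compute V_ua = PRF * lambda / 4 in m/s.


V_ua = 5675 * 0.095 / 4 = 134.8 m/s

134.8 m/s


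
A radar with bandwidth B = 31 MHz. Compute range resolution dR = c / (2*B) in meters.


dR = 3e8 / (2 * 31000000.0) = 4.84 m

4.84 m


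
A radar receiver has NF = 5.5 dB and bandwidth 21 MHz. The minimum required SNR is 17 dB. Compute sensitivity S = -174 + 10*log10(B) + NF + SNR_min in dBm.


10*log10(21000000.0) = 73.22
S = -174 + 73.22 + 5.5 + 17 = -78.3 dBm

-78.3 dBm


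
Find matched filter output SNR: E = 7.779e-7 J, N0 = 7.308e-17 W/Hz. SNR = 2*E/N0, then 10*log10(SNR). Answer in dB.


SNR_lin = 2 * 7.779e-7 / 7.308e-17 = 2.129e10
SNR_dB = 10*log10(2.129e10) = 103.3 dB

103.3 dB
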